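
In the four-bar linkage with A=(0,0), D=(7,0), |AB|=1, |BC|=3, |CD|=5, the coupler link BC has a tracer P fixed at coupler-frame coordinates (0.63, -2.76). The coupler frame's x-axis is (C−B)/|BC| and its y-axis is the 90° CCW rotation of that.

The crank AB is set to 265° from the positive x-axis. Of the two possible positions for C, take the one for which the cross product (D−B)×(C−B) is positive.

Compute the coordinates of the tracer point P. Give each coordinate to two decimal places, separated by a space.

2.25 -2.59

A=(0,0), D=(7.00,0)
B = A + 1.00·(cos265°, sin265°) = (-0.0872, -0.9962)
|BD| = 7.1568
circle(B,3.00) ∩ circle(D,5.00): a=2.4606, h=1.7162
  candidates: C₊=(2.1106,1.0458) cross=12.283; C₋=(2.5884,-2.3532) cross=-12.283
  mode + wants cross > 0 → take C=(2.1106,1.0458) (cross=12.283)
ex = (C−B)/|BC| = (0.7326,0.6807); ey = (-0.6807,0.7326)
P = B + 0.63·ex + -2.76·ey = (2.2530,-2.5893)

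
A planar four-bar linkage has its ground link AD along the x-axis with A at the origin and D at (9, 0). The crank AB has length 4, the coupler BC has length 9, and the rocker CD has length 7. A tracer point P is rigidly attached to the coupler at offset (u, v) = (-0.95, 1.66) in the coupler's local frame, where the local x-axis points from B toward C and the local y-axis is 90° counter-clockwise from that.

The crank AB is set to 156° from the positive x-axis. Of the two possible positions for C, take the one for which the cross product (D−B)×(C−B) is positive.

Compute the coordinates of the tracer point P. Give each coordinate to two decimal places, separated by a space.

A=(0,0), D=(9.00,0)
B = A + 4.00·(cos156°, sin156°) = (-3.6542, 1.6269)
|BD| = 12.7583
circle(B,9.00) ∩ circle(D,7.00): a=7.6333, h=4.7680
  candidates: C₊=(4.5248,5.3826) cross=60.831; C₋=(3.3087,-4.0755) cross=-60.831
  mode + wants cross > 0 → take C=(4.5248,5.3826) (cross=60.831)
ex = (C−B)/|BC| = (0.9088,0.4173); ey = (-0.4173,0.9088)
P = B + -0.95·ex + 1.66·ey = (-5.2102,2.7391)

-5.21 2.74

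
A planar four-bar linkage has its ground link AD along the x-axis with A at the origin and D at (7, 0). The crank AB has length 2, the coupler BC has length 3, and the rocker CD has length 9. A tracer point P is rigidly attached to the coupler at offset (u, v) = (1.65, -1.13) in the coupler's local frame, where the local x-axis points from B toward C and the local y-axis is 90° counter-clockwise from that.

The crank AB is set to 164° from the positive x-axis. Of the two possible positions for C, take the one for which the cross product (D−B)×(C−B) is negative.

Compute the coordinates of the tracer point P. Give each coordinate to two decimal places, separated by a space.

A=(0,0), D=(7.00,0)
B = A + 2.00·(cos164°, sin164°) = (-1.9225, 0.5513)
|BD| = 8.9395
circle(B,3.00) ∩ circle(D,9.00): a=0.4427, h=2.9672
  candidates: C₊=(-1.2977,3.4855) cross=26.525; C₋=(-1.6636,-2.4375) cross=-26.525
  mode - wants cross < 0 → take C=(-1.6636,-2.4375) (cross=-26.525)
ex = (C−B)/|BC| = (0.0863,-0.9963); ey = (0.9963,0.0863)
P = B + 1.65·ex + -1.13·ey = (-2.9059,-1.1901)

-2.91 -1.19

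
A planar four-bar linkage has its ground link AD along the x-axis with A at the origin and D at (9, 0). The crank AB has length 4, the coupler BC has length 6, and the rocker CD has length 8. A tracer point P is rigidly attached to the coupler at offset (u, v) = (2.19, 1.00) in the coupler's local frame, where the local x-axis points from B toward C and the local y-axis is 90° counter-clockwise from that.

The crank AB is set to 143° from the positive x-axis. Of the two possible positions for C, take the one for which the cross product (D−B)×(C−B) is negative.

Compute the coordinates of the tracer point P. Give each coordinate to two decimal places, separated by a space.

A=(0,0), D=(9.00,0)
B = A + 4.00·(cos143°, sin143°) = (-3.1945, 2.4073)
|BD| = 12.4299
circle(B,6.00) ∩ circle(D,8.00): a=5.0886, h=3.1790
  candidates: C₊=(2.4134,4.5406) cross=39.514; C₋=(1.1821,-1.6970) cross=-39.514
  mode - wants cross < 0 → take C=(1.1821,-1.6970) (cross=-39.514)
ex = (C−B)/|BC| = (0.7294,-0.6841); ey = (0.6841,0.7294)
P = B + 2.19·ex + 1.00·ey = (-0.9130,1.6386)

-0.91 1.64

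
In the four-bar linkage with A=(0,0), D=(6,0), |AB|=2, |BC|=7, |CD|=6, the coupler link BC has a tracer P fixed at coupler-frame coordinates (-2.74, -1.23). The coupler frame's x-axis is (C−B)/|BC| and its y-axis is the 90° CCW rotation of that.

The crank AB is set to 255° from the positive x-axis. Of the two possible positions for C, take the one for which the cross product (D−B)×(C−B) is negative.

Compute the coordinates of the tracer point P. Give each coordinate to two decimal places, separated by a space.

A=(0,0), D=(6.00,0)
B = A + 2.00·(cos255°, sin255°) = (-0.5176, -1.9319)
|BD| = 6.7979
circle(B,7.00) ∩ circle(D,6.00): a=4.3551, h=5.4802
  candidates: C₊=(2.1005,4.5601) cross=37.254; C₋=(5.2153,-5.9485) cross=-37.254
  mode - wants cross < 0 → take C=(5.2153,-5.9485) (cross=-37.254)
ex = (C−B)/|BC| = (0.8190,-0.5738); ey = (0.5738,0.8190)
P = B + -2.74·ex + -1.23·ey = (-3.4675,-1.3670)

-3.47 -1.37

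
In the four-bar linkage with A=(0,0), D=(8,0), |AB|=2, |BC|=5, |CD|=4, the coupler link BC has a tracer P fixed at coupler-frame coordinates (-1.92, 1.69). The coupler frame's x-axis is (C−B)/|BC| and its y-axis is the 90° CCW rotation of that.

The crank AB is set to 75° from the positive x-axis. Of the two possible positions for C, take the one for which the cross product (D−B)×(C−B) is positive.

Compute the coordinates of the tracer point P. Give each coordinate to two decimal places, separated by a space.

A=(0,0), D=(8.00,0)
B = A + 2.00·(cos75°, sin75°) = (0.5176, 1.9319)
|BD| = 7.7277
circle(B,5.00) ∩ circle(D,4.00): a=4.4462, h=2.2872
  candidates: C₊=(5.3944,3.0350) cross=17.675; C₋=(4.2509,-1.3943) cross=-17.675
  mode + wants cross > 0 → take C=(5.3944,3.0350) (cross=17.675)
ex = (C−B)/|BC| = (0.9754,0.2206); ey = (-0.2206,0.9754)
P = B + -1.92·ex + 1.69·ey = (-1.7279,3.1566)

-1.73 3.16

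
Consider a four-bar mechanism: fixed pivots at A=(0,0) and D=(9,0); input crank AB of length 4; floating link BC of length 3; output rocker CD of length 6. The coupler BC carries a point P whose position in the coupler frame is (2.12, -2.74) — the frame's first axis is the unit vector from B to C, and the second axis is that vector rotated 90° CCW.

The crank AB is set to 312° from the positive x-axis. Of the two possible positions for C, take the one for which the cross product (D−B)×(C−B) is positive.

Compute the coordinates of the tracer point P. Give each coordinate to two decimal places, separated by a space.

A=(0,0), D=(9.00,0)
B = A + 4.00·(cos312°, sin312°) = (2.6765, -2.9726)
|BD| = 6.9873
circle(B,3.00) ∩ circle(D,6.00): a=1.5616, h=2.5615
  candidates: C₊=(3.0000,0.0099) cross=17.898; C₋=(5.1795,-4.6264) cross=-17.898
  mode + wants cross > 0 → take C=(3.0000,0.0099) (cross=17.898)
ex = (C−B)/|BC| = (0.1078,0.9942); ey = (-0.9942,0.1078)
P = B + 2.12·ex + -2.74·ey = (5.6291,-1.1604)

5.63 -1.16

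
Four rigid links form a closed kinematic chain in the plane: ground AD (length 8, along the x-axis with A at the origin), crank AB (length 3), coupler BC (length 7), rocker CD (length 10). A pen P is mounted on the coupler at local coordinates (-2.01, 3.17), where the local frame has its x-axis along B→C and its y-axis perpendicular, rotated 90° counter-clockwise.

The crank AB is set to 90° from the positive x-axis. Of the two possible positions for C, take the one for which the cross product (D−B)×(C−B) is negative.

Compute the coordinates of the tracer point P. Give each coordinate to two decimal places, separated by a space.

A=(0,0), D=(8.00,0)
B = A + 3.00·(cos90°, sin90°) = (0.0000, 3.0000)
|BD| = 8.5440
circle(B,7.00) ∩ circle(D,10.00): a=1.2875, h=6.8806
  candidates: C₊=(3.6214,8.9904) cross=58.788; C₋=(-1.2105,-3.8945) cross=-58.788
  mode - wants cross < 0 → take C=(-1.2105,-3.8945) (cross=-58.788)
ex = (C−B)/|BC| = (-0.1729,-0.9849); ey = (0.9849,-0.1729)
P = B + -2.01·ex + 3.17·ey = (3.4698,4.4316)

3.47 4.43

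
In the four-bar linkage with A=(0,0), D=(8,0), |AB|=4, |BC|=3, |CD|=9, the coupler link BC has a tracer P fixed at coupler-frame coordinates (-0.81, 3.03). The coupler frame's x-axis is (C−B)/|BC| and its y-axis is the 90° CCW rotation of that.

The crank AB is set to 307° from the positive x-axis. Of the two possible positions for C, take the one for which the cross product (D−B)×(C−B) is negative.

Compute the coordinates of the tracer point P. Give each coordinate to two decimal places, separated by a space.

A=(0,0), D=(8.00,0)
B = A + 4.00·(cos307°, sin307°) = (2.4073, -3.1945)
|BD| = 6.4408
circle(B,3.00) ∩ circle(D,9.00): a=-2.3690, h=1.8406
  candidates: C₊=(-0.5627,-2.7712) cross=11.855; C₋=(1.2631,-5.9678) cross=-11.855
  mode - wants cross < 0 → take C=(1.2631,-5.9678) (cross=-11.855)
ex = (C−B)/|BC| = (-0.3814,-0.9244); ey = (0.9244,-0.3814)
P = B + -0.81·ex + 3.03·ey = (5.5172,-3.6013)

5.52 -3.60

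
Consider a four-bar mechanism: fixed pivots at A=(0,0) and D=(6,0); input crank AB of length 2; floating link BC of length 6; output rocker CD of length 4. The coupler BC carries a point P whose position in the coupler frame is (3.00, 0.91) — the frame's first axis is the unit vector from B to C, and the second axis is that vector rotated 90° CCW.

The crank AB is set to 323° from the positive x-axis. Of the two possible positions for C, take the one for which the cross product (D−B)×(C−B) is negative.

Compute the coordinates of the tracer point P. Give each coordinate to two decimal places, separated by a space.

4.69 -1.73

A=(0,0), D=(6.00,0)
B = A + 2.00·(cos323°, sin323°) = (1.5973, -1.2036)
|BD| = 4.5643
circle(B,6.00) ∩ circle(D,4.00): a=4.4731, h=3.9990
  candidates: C₊=(4.8575,3.8334) cross=18.252; C₋=(6.9666,-3.8815) cross=-18.252
  mode - wants cross < 0 → take C=(6.9666,-3.8815) (cross=-18.252)
ex = (C−B)/|BC| = (0.8949,-0.4463); ey = (0.4463,0.8949)
P = B + 3.00·ex + 0.91·ey = (4.6881,-1.7282)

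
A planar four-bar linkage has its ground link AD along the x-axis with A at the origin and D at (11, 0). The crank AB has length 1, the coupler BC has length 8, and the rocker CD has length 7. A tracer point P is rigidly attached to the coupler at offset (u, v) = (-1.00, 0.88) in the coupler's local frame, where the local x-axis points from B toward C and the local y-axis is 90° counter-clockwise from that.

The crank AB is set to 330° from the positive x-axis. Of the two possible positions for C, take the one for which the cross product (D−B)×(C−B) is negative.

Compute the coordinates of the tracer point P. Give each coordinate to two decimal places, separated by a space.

A=(0,0), D=(11.00,0)
B = A + 1.00·(cos330°, sin330°) = (0.8660, -0.5000)
|BD| = 10.1463
circle(B,8.00) ∩ circle(D,7.00): a=5.8123, h=5.4970
  candidates: C₊=(6.4004,5.2767) cross=55.774; C₋=(6.9422,-5.7039) cross=-55.774
  mode - wants cross < 0 → take C=(6.9422,-5.7039) (cross=-55.774)
ex = (C−B)/|BC| = (0.7595,-0.6505); ey = (0.6505,0.7595)
P = B + -1.00·ex + 0.88·ey = (0.6789,0.8189)

0.68 0.82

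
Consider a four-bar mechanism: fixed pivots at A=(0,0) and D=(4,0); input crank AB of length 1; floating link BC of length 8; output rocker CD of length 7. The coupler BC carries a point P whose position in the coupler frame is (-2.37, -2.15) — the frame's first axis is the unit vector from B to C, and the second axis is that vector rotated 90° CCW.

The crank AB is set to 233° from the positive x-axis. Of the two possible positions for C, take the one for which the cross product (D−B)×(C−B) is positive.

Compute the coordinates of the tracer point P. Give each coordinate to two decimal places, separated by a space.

0.63 -3.75

A=(0,0), D=(4.00,0)
B = A + 1.00·(cos233°, sin233°) = (-0.6018, -0.7986)
|BD| = 4.6706
circle(B,8.00) ∩ circle(D,7.00): a=3.9411, h=6.9619
  candidates: C₊=(2.0908,6.7346) cross=32.516; C₋=(4.4717,-6.9841) cross=-32.516
  mode + wants cross > 0 → take C=(2.0908,6.7346) (cross=32.516)
ex = (C−B)/|BC| = (0.3366,0.9417); ey = (-0.9417,0.3366)
P = B + -2.37·ex + -2.15·ey = (0.6251,-3.7540)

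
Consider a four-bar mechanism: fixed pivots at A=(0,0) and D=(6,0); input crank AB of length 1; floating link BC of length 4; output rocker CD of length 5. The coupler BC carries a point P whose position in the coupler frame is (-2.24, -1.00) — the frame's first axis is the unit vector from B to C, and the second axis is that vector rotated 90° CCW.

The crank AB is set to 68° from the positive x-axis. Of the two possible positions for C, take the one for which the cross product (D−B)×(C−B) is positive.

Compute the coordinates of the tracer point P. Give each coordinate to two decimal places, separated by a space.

A=(0,0), D=(6.00,0)
B = A + 1.00·(cos68°, sin68°) = (0.3746, 0.9272)
|BD| = 5.7013
circle(B,4.00) ∩ circle(D,5.00): a=2.0614, h=3.4279
  candidates: C₊=(2.9660,3.9743) cross=19.544; C₋=(1.8510,-2.7904) cross=-19.544
  mode + wants cross > 0 → take C=(2.9660,3.9743) (cross=19.544)
ex = (C−B)/|BC| = (0.6478,0.7618); ey = (-0.7618,0.6478)
P = B + -2.24·ex + -1.00·ey = (-0.3148,-1.4270)

-0.31 -1.43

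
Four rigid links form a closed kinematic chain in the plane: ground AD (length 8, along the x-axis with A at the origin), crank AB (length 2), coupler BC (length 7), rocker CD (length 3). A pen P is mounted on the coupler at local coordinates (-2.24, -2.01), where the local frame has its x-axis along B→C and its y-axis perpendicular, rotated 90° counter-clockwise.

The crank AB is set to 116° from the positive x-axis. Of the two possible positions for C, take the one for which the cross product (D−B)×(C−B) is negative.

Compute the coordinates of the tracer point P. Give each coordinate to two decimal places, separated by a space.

-3.79 1.03

A=(0,0), D=(8.00,0)
B = A + 2.00·(cos116°, sin116°) = (-0.8767, 1.7976)
|BD| = 9.0569
circle(B,7.00) ∩ circle(D,3.00): a=6.7367, h=1.9017
  candidates: C₊=(6.1034,2.3244) cross=17.224; C₋=(5.3485,-1.4034) cross=-17.224
  mode - wants cross < 0 → take C=(5.3485,-1.4034) (cross=-17.224)
ex = (C−B)/|BC| = (0.8893,-0.4573); ey = (0.4573,0.8893)
P = B + -2.24·ex + -2.01·ey = (-3.7880,1.0344)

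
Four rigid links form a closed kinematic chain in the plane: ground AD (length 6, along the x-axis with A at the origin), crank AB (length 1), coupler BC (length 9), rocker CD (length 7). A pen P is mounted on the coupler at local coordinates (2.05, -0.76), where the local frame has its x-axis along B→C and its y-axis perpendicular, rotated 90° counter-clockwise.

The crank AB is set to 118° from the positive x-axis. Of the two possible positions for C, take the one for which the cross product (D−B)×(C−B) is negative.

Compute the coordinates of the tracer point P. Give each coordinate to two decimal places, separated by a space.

A=(0,0), D=(6.00,0)
B = A + 1.00·(cos118°, sin118°) = (-0.4695, 0.8829)
|BD| = 6.5294
circle(B,9.00) ∩ circle(D,7.00): a=5.7152, h=6.9525
  candidates: C₊=(6.1333,6.9987) cross=45.396; C₋=(4.2530,-6.7785) cross=-45.396
  mode - wants cross < 0 → take C=(4.2530,-6.7785) (cross=-45.396)
ex = (C−B)/|BC| = (0.5247,-0.8513); ey = (0.8513,0.5247)
P = B + 2.05·ex + -0.76·ey = (-0.0408,-1.2610)

-0.04 -1.26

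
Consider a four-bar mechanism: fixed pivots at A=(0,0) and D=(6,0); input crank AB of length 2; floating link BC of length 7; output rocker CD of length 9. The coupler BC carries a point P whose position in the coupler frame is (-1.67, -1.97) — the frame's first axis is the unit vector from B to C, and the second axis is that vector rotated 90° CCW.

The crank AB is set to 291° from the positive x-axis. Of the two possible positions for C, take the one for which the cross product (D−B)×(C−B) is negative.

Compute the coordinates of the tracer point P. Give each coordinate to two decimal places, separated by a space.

A=(0,0), D=(6.00,0)
B = A + 2.00·(cos291°, sin291°) = (0.7167, -1.8672)
|BD| = 5.6035
circle(B,7.00) ∩ circle(D,9.00): a=-0.0536, h=6.9998
  candidates: C₊=(-1.6662,4.7147) cross=39.223; C₋=(2.9986,-8.4848) cross=-39.223
  mode - wants cross < 0 → take C=(2.9986,-8.4848) (cross=-39.223)
ex = (C−B)/|BC| = (0.3260,-0.9454); ey = (0.9454,0.3260)
P = B + -1.67·ex + -1.97·ey = (-1.6900,-0.9306)

-1.69 -0.93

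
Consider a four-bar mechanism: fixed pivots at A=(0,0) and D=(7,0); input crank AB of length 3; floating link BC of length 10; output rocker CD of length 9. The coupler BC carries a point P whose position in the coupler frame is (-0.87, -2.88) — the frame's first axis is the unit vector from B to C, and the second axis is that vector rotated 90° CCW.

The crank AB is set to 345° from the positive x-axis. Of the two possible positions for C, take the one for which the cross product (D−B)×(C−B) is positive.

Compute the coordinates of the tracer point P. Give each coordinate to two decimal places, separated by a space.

A=(0,0), D=(7.00,0)
B = A + 3.00·(cos345°, sin345°) = (2.8978, -0.7765)
|BD| = 4.1751
circle(B,10.00) ∩ circle(D,9.00): a=4.3629, h=8.9980
  candidates: C₊=(5.5112,8.8760) cross=37.567; C₋=(8.8580,-8.8061) cross=-37.567
  mode + wants cross > 0 → take C=(5.5112,8.8760) (cross=37.567)
ex = (C−B)/|BC| = (0.2613,0.9652); ey = (-0.9652,0.2613)
P = B + -0.87·ex + -2.88·ey = (5.4503,-2.3689)

5.45 -2.37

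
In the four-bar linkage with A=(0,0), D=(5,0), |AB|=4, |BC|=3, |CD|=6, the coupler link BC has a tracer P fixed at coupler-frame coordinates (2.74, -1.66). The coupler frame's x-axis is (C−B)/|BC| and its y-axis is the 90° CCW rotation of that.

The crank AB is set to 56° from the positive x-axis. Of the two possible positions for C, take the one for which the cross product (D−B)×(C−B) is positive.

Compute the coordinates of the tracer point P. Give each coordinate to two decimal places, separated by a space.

5.08 4.79

A=(0,0), D=(5.00,0)
B = A + 4.00·(cos56°, sin56°) = (2.2368, 3.3162)
|BD| = 4.3165
circle(B,3.00) ∩ circle(D,6.00): a=-0.9693, h=2.8391
  candidates: C₊=(3.7974,5.8782) cross=12.255; C₋=(-0.5648,2.2433) cross=-12.255
  mode + wants cross > 0 → take C=(3.7974,5.8782) (cross=12.255)
ex = (C−B)/|BC| = (0.5202,0.8540); ey = (-0.8540,0.5202)
P = B + 2.74·ex + -1.66·ey = (5.0799,4.7926)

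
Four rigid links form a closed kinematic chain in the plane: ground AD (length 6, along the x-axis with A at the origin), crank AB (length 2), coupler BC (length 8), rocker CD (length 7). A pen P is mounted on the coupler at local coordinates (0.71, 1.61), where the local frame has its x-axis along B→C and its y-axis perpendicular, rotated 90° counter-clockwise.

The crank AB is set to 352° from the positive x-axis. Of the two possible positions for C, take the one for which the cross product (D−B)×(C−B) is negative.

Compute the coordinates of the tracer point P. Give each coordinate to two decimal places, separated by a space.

3.72 0.00

A=(0,0), D=(6.00,0)
B = A + 2.00·(cos352°, sin352°) = (1.9805, -0.2783)
|BD| = 4.0291
circle(B,8.00) ∩ circle(D,7.00): a=3.8760, h=6.9983
  candidates: C₊=(5.3638,6.9710) cross=28.197; C₋=(6.3308,-6.9922) cross=-28.197
  mode - wants cross < 0 → take C=(6.3308,-6.9922) (cross=-28.197)
ex = (C−B)/|BC| = (0.5438,-0.8392); ey = (0.8392,0.5438)
P = B + 0.71·ex + 1.61·ey = (3.7178,0.0013)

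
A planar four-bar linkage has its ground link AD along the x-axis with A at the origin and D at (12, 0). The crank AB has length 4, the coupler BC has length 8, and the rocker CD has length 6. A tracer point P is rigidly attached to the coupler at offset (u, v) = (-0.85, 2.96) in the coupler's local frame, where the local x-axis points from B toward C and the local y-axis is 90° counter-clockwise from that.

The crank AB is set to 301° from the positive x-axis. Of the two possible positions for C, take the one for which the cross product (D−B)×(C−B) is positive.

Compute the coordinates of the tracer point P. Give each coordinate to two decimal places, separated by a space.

-0.83 -2.36

A=(0,0), D=(12.00,0)
B = A + 4.00·(cos301°, sin301°) = (2.0602, -3.4287)
|BD| = 10.5146
circle(B,8.00) ∩ circle(D,6.00): a=6.5888, h=4.5374
  candidates: C₊=(6.8092,3.0092) cross=47.709; C₋=(9.7684,-5.5695) cross=-47.709
  mode + wants cross > 0 → take C=(6.8092,3.0092) (cross=47.709)
ex = (C−B)/|BC| = (0.5936,0.8047); ey = (-0.8047,0.5936)
P = B + -0.85·ex + 2.96·ey = (-0.8265,-2.3556)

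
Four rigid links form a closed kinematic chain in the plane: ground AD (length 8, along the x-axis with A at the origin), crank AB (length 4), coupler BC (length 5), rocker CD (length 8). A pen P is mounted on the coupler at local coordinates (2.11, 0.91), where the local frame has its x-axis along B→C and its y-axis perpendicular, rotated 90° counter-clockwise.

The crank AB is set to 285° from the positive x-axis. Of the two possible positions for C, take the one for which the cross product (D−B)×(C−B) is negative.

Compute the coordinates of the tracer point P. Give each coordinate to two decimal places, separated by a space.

3.20 -4.64

A=(0,0), D=(8.00,0)
B = A + 4.00·(cos285°, sin285°) = (1.0353, -3.8637)
|BD| = 7.9646
circle(B,5.00) ∩ circle(D,8.00): a=1.5340, h=4.7589
  candidates: C₊=(0.0681,1.0419) cross=37.903; C₋=(4.6853,-7.2810) cross=-37.903
  mode - wants cross < 0 → take C=(4.6853,-7.2810) (cross=-37.903)
ex = (C−B)/|BC| = (0.7300,-0.6835); ey = (0.6835,0.7300)
P = B + 2.11·ex + 0.91·ey = (3.1975,-4.6415)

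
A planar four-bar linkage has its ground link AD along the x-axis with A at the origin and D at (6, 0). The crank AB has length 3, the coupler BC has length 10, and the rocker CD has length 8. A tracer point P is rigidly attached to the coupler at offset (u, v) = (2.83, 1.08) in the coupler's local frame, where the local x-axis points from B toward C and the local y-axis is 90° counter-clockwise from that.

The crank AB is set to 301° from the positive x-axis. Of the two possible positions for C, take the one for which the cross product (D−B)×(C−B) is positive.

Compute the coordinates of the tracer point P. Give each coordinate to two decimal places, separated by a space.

A=(0,0), D=(6.00,0)
B = A + 3.00·(cos301°, sin301°) = (1.5451, -2.5715)
|BD| = 5.1438
circle(B,10.00) ∩ circle(D,8.00): a=6.0713, h=7.9461
  candidates: C₊=(2.8308,7.3455) cross=40.873; C₋=(10.7757,-6.4182) cross=-40.873
  mode + wants cross > 0 → take C=(2.8308,7.3455) (cross=40.873)
ex = (C−B)/|BC| = (0.1286,0.9917); ey = (-0.9917,0.1286)
P = B + 2.83·ex + 1.08·ey = (0.8379,0.3739)

0.84 0.37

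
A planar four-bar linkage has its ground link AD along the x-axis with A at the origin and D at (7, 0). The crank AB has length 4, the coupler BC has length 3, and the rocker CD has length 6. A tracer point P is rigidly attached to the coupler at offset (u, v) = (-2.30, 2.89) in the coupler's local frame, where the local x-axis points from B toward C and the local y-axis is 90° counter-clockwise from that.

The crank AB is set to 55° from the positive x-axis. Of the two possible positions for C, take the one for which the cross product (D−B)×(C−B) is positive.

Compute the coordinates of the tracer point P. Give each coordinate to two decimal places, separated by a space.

-1.38 3.67

A=(0,0), D=(7.00,0)
B = A + 4.00·(cos55°, sin55°) = (2.2943, 3.2766)
|BD| = 5.7341
circle(B,3.00) ∩ circle(D,6.00): a=0.5127, h=2.9559
  candidates: C₊=(4.4041,5.4094) cross=16.949; C₋=(1.0260,0.5579) cross=-16.949
  mode + wants cross > 0 → take C=(4.4041,5.4094) (cross=16.949)
ex = (C−B)/|BC| = (0.7033,0.7109); ey = (-0.7109,0.7033)
P = B + -2.30·ex + 2.89·ey = (-1.3778,3.6739)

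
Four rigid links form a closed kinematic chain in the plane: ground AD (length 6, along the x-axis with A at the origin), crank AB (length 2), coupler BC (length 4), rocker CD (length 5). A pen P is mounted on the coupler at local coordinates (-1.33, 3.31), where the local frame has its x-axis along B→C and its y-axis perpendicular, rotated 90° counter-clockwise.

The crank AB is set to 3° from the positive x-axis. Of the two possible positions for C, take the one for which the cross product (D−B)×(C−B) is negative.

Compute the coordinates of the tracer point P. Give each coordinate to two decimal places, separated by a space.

4.99 2.05

A=(0,0), D=(6.00,0)
B = A + 2.00·(cos3°, sin3°) = (1.9973, 0.1047)
|BD| = 4.0041
circle(B,4.00) ∩ circle(D,5.00): a=0.8782, h=3.9024
  candidates: C₊=(2.9772,3.9828) cross=15.626; C₋=(2.7732,-3.8194) cross=-15.626
  mode - wants cross < 0 → take C=(2.7732,-3.8194) (cross=-15.626)
ex = (C−B)/|BC| = (0.1940,-0.9810); ey = (0.9810,0.1940)
P = B + -1.33·ex + 3.31·ey = (4.9864,2.0515)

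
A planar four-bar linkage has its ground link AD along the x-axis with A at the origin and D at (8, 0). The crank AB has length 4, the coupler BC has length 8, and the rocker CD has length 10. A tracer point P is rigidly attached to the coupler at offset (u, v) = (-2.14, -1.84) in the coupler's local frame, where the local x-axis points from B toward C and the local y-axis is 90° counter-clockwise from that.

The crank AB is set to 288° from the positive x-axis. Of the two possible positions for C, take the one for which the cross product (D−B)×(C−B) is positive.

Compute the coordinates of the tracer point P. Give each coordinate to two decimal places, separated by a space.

A=(0,0), D=(8.00,0)
B = A + 4.00·(cos288°, sin288°) = (1.2361, -3.8042)
|BD| = 7.7603
circle(B,8.00) ∩ circle(D,10.00): a=1.5607, h=7.8463
  candidates: C₊=(-1.2500,3.7997) cross=60.890; C₋=(6.4427,-9.8780) cross=-60.890
  mode + wants cross > 0 → take C=(-1.2500,3.7997) (cross=60.890)
ex = (C−B)/|BC| = (-0.3108,0.9505); ey = (-0.9505,-0.3108)
P = B + -2.14·ex + -1.84·ey = (3.6500,-5.2665)

3.65 -5.27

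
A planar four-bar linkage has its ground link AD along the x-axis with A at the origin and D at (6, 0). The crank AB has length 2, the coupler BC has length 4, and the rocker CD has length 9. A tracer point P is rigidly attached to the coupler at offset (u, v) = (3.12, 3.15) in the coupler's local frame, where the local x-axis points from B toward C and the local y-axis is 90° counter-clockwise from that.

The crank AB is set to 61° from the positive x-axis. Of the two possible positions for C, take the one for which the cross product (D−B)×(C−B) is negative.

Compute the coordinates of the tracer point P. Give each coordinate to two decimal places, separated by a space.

-1.46 -1.96

A=(0,0), D=(6.00,0)
B = A + 2.00·(cos61°, sin61°) = (0.9696, 1.7492)
|BD| = 5.3258
circle(B,4.00) ∩ circle(D,9.00): a=-3.4394, h=2.0422
  candidates: C₊=(-1.6082,4.8078) cross=10.876; C₋=(-2.9497,0.9500) cross=-10.876
  mode - wants cross < 0 → take C=(-2.9497,0.9500) (cross=-10.876)
ex = (C−B)/|BC| = (-0.9798,-0.1998); ey = (0.1998,-0.9798)
P = B + 3.12·ex + 3.15·ey = (-1.4581,-1.9606)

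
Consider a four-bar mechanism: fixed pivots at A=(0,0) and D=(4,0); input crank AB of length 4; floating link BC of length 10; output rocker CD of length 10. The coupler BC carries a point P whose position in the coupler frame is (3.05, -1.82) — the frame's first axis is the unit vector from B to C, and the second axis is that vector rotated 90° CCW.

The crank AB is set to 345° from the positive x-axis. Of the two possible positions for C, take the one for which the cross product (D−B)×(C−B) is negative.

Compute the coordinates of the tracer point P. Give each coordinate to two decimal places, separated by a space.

A=(0,0), D=(4.00,0)
B = A + 4.00·(cos345°, sin345°) = (3.8637, -1.0353)
|BD| = 1.0442
circle(B,10.00) ∩ circle(D,10.00): a=0.5221, h=9.9864
  candidates: C₊=(-5.9691,0.7858) cross=10.428; C₋=(13.8328,-1.8211) cross=-10.428
  mode - wants cross < 0 → take C=(13.8328,-1.8211) (cross=-10.428)
ex = (C−B)/|BC| = (0.9969,-0.0786); ey = (0.0786,0.9969)
P = B + 3.05·ex + -1.82·ey = (6.7612,-3.0893)

6.76 -3.09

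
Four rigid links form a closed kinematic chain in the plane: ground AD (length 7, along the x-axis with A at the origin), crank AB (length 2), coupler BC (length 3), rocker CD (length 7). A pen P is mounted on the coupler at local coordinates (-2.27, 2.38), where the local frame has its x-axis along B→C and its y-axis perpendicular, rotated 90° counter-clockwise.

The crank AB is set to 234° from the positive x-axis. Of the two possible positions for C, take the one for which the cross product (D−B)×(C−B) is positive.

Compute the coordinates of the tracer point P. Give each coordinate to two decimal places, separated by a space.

A=(0,0), D=(7.00,0)
B = A + 2.00·(cos234°, sin234°) = (-1.1756, -1.6180)
|BD| = 8.3341
circle(B,3.00) ∩ circle(D,7.00): a=1.7673, h=2.4242
  candidates: C₊=(0.0875,1.1031) cross=20.203; C₋=(1.0288,-3.6530) cross=-20.203
  mode + wants cross > 0 → take C=(0.0875,1.1031) (cross=20.203)
ex = (C−B)/|BC| = (0.4210,0.9071); ey = (-0.9071,0.4210)
P = B + -2.27·ex + 2.38·ey = (-4.2901,-2.6750)

-4.29 -2.68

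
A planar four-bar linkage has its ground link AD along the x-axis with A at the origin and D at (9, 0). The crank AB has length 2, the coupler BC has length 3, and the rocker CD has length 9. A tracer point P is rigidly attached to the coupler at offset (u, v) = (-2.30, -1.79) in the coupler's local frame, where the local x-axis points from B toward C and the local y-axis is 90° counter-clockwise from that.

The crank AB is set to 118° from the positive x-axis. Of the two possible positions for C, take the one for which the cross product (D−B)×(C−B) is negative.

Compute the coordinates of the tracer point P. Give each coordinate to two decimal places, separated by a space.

A=(0,0), D=(9.00,0)
B = A + 2.00·(cos118°, sin118°) = (-0.9389, 1.7659)
|BD| = 10.0946
circle(B,3.00) ∩ circle(D,9.00): a=1.4810, h=2.6089
  candidates: C₊=(0.9756,4.0755) cross=26.336; C₋=(0.0629,-1.0619) cross=-26.336
  mode - wants cross < 0 → take C=(0.0629,-1.0619) (cross=-26.336)
ex = (C−B)/|BC| = (0.3339,-0.9426); ey = (0.9426,0.3339)
P = B + -2.30·ex + -1.79·ey = (-3.3942,3.3361)

-3.39 3.34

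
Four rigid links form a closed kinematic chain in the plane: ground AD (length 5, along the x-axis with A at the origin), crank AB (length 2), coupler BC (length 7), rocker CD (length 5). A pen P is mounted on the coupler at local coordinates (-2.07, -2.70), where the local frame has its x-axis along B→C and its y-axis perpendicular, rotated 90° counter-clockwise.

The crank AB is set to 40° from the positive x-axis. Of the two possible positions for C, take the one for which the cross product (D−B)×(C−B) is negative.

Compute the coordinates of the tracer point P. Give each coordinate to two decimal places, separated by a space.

-1.81 1.94

A=(0,0), D=(5.00,0)
B = A + 2.00·(cos40°, sin40°) = (1.5321, 1.2856)
|BD| = 3.6985
circle(B,7.00) ∩ circle(D,5.00): a=5.0938, h=4.8014
  candidates: C₊=(7.9772,4.0170) cross=17.758; C₋=(4.6394,-4.9870) cross=-17.758
  mode - wants cross < 0 → take C=(4.6394,-4.9870) (cross=-17.758)
ex = (C−B)/|BC| = (0.4439,-0.8961); ey = (0.8961,0.4439)
P = B + -2.07·ex + -2.70·ey = (-1.8062,1.9419)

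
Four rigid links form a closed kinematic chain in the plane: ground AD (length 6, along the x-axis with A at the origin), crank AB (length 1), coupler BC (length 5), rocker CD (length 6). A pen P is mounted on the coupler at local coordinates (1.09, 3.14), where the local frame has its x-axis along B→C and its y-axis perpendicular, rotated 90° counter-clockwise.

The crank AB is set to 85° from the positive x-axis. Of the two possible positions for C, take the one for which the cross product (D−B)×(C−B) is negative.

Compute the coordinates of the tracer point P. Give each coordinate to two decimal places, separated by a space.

3.40 0.76

A=(0,0), D=(6.00,0)
B = A + 1.00·(cos85°, sin85°) = (0.0872, 0.9962)
|BD| = 5.9962
circle(B,5.00) ∩ circle(D,6.00): a=2.0808, h=4.5464
  candidates: C₊=(2.8944,5.1337) cross=27.261; C₋=(1.3837,-3.8328) cross=-27.261
  mode - wants cross < 0 → take C=(1.3837,-3.8328) (cross=-27.261)
ex = (C−B)/|BC| = (0.2593,-0.9658); ey = (0.9658,0.2593)
P = B + 1.09·ex + 3.14·ey = (3.4024,0.7577)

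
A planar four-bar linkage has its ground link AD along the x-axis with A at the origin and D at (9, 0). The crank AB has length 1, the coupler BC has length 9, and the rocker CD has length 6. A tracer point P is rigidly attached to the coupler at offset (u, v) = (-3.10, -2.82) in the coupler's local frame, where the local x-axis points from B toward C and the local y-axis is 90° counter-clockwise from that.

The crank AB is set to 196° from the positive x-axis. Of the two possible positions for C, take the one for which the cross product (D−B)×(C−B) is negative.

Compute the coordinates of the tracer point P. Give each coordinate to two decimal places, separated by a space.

-5.12 -0.82

A=(0,0), D=(9.00,0)
B = A + 1.00·(cos196°, sin196°) = (-0.9613, -0.2756)
|BD| = 9.9651
circle(B,9.00) ∩ circle(D,6.00): a=7.2404, h=5.3457
  candidates: C₊=(6.1285,5.2683) cross=53.270; C₋=(6.4243,-5.4190) cross=-53.270
  mode - wants cross < 0 → take C=(6.4243,-5.4190) (cross=-53.270)
ex = (C−B)/|BC| = (0.8206,-0.5715); ey = (0.5715,0.8206)
P = B + -3.10·ex + -2.82·ey = (-5.1167,-0.8182)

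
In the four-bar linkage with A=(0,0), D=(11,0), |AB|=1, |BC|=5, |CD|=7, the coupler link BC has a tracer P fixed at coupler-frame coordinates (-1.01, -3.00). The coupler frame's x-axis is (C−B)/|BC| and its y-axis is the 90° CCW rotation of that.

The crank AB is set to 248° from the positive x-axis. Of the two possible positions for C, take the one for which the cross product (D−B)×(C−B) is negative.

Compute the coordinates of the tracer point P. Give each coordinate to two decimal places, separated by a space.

A=(0,0), D=(11.00,0)
B = A + 1.00·(cos248°, sin248°) = (-0.3746, -0.9272)
|BD| = 11.4123
circle(B,5.00) ∩ circle(D,7.00): a=4.6547, h=1.8259
  candidates: C₊=(4.1163,1.2709) cross=20.838; C₋=(4.4130,-2.3689) cross=-20.838
  mode - wants cross < 0 → take C=(4.4130,-2.3689) (cross=-20.838)
ex = (C−B)/|BC| = (0.9575,-0.2883); ey = (0.2883,0.9575)
P = B + -1.01·ex + -3.00·ey = (-2.2067,-3.5085)

-2.21 -3.51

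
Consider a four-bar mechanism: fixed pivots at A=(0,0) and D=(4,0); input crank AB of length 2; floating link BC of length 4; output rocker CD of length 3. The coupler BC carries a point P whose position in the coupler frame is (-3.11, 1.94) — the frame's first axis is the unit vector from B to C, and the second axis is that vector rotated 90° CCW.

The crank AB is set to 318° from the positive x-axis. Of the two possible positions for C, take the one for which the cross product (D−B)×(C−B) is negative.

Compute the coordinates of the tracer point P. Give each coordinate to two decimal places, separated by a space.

-0.75 1.57

A=(0,0), D=(4.00,0)
B = A + 2.00·(cos318°, sin318°) = (1.4863, -1.3383)
|BD| = 2.8478
circle(B,4.00) ∩ circle(D,3.00): a=2.6529, h=2.9937
  candidates: C₊=(2.4212,2.5510) cross=8.525; C₋=(5.2349,-2.7341) cross=-8.525
  mode - wants cross < 0 → take C=(5.2349,-2.7341) (cross=-8.525)
ex = (C−B)/|BC| = (0.9371,-0.3490); ey = (0.3490,0.9371)
P = B + -3.11·ex + 1.94·ey = (-0.7512,1.5650)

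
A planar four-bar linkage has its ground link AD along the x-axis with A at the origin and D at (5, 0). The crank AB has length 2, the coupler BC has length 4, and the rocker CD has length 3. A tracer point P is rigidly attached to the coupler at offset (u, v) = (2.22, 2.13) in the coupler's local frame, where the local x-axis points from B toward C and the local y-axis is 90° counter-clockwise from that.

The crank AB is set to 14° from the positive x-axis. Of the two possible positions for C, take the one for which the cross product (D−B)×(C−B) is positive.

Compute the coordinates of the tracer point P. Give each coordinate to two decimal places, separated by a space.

2.33 3.54

A=(0,0), D=(5.00,0)
B = A + 2.00·(cos14°, sin14°) = (1.9406, 0.4838)
|BD| = 3.0974
circle(B,4.00) ∩ circle(D,3.00): a=2.6787, h=2.9706
  candidates: C₊=(5.0504,2.9996) cross=9.201; C₋=(4.1224,-2.8688) cross=-9.201
  mode + wants cross > 0 → take C=(5.0504,2.9996) (cross=9.201)
ex = (C−B)/|BC| = (0.7775,0.6289); ey = (-0.6289,0.7775)
P = B + 2.22·ex + 2.13·ey = (2.3269,3.5361)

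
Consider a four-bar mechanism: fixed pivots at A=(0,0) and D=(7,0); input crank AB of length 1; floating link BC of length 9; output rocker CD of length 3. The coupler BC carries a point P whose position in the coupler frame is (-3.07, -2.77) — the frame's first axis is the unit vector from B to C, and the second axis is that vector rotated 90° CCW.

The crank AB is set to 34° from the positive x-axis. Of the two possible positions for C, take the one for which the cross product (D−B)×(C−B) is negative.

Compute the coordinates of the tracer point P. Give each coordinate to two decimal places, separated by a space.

-2.80 -1.43

A=(0,0), D=(7.00,0)
B = A + 1.00·(cos34°, sin34°) = (0.8290, 0.5592)
|BD| = 6.1962
circle(B,9.00) ∩ circle(D,3.00): a=8.9081, h=1.2829
  candidates: C₊=(9.8166,1.0330) cross=7.949; C₋=(9.5850,-1.5224) cross=-7.949
  mode - wants cross < 0 → take C=(9.5850,-1.5224) (cross=-7.949)
ex = (C−B)/|BC| = (0.9729,-0.2313); ey = (0.2313,0.9729)
P = B + -3.07·ex + -2.77·ey = (-2.7984,-1.4256)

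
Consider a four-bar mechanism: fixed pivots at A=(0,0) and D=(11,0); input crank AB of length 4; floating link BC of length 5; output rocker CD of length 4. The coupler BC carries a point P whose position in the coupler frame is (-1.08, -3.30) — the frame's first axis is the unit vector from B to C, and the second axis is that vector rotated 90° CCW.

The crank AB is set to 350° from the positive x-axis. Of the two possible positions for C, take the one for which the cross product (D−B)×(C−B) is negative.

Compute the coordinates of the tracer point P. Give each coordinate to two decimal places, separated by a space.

1.45 -3.12

A=(0,0), D=(11.00,0)
B = A + 4.00·(cos350°, sin350°) = (3.9392, -0.6946)
|BD| = 7.0949
circle(B,5.00) ∩ circle(D,4.00): a=4.1817, h=2.7411
  candidates: C₊=(7.8325,2.4427) cross=19.448; C₋=(8.3692,-3.0131) cross=-19.448
  mode - wants cross < 0 → take C=(8.3692,-3.0131) (cross=-19.448)
ex = (C−B)/|BC| = (0.8860,-0.4637); ey = (0.4637,0.8860)
P = B + -1.08·ex + -3.30·ey = (1.4521,-3.1176)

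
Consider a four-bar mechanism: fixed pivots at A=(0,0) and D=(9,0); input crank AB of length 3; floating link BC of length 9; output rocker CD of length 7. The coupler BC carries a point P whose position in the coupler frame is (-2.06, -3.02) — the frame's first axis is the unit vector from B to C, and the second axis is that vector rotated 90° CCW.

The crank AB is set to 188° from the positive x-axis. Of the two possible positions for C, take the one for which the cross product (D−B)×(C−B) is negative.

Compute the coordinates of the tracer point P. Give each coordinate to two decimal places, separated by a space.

-6.36 -1.80

A=(0,0), D=(9.00,0)
B = A + 3.00·(cos188°, sin188°) = (-2.9708, -0.4175)
|BD| = 11.9781
circle(B,9.00) ∩ circle(D,7.00): a=7.3248, h=5.2294
  candidates: C₊=(4.1673,5.0641) cross=62.639; C₋=(4.5318,-5.3885) cross=-62.639
  mode - wants cross < 0 → take C=(4.5318,-5.3885) (cross=-62.639)
ex = (C−B)/|BC| = (0.8336,-0.5523); ey = (0.5523,0.8336)
P = B + -2.06·ex + -3.02·ey = (-6.3561,-1.7973)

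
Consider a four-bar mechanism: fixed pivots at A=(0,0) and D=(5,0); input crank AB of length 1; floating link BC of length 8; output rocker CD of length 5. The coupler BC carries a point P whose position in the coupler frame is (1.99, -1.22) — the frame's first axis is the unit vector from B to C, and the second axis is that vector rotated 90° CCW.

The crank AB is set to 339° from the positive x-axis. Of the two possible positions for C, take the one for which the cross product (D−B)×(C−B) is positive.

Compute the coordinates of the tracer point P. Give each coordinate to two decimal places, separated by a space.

3.26 -0.15

A=(0,0), D=(5.00,0)
B = A + 1.00·(cos339°, sin339°) = (0.9336, -0.3584)
|BD| = 4.0822
circle(B,8.00) ∩ circle(D,5.00): a=6.8179, h=4.1852
  candidates: C₊=(7.3578,4.4092) cross=17.085; C₋=(8.0926,-3.9288) cross=-17.085
  mode + wants cross > 0 → take C=(7.3578,4.4092) (cross=17.085)
ex = (C−B)/|BC| = (0.8030,0.5959); ey = (-0.5959,0.8030)
P = B + 1.99·ex + -1.22·ey = (3.2587,-0.1521)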